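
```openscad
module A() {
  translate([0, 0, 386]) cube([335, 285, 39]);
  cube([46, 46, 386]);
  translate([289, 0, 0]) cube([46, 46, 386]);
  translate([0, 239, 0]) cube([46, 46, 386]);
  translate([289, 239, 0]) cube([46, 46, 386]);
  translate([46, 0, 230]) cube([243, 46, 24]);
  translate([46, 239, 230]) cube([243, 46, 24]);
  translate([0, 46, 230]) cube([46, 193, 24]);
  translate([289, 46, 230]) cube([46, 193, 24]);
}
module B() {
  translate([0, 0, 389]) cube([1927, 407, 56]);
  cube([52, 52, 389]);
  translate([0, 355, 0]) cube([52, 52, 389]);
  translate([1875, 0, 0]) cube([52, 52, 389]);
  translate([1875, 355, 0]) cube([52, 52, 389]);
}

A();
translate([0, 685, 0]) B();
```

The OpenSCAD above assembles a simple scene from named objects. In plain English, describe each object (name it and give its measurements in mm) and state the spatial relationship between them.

A is a four-legged stool. The seat is 335×285 mm, 39 mm thick, top at z = 425 mm. It stands on four square legs, each 46×46 mm in cross-section, from z = 0 to the seat underside, each flush with a corner of the seat. Four stretchers, 46 mm wide and 24 mm tall, connect adjacent legs with their undersides at z = 230 mm, each running between the inner faces of the legs it joins and aligned with the legs' outer faces on the other axis.

B is a bench: a 1927×407 mm seat slab, 56 mm thick, top at z = 445 mm, on four 52×52 mm square legs flush with the seat corners and standing on z = 0.

The bench is on the floor beside the stool on its +y side.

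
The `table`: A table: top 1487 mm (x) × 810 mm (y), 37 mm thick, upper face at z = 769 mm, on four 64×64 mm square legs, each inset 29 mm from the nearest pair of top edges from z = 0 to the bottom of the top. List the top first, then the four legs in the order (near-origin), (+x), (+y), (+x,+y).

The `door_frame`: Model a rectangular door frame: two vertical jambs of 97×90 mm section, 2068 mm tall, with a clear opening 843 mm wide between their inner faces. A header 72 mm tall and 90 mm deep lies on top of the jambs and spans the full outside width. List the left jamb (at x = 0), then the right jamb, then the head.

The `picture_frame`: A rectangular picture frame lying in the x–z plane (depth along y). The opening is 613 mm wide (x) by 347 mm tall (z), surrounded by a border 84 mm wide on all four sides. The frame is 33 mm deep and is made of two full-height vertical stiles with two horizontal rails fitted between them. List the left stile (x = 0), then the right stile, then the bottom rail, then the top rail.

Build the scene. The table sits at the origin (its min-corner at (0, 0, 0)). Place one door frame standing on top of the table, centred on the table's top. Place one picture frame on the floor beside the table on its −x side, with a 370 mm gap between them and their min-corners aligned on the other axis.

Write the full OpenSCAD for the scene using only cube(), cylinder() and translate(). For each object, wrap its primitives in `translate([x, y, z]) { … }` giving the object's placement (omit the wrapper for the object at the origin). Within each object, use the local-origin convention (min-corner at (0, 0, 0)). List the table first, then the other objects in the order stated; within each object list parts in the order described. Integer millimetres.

translate([0, 0, 732]) cube([1487, 810, 37]);
translate([29, 29, 0]) cube([64, 64, 732]);
translate([1394, 29, 0]) cube([64, 64, 732]);
translate([29, 717, 0]) cube([64, 64, 732]);
translate([1394, 717, 0]) cube([64, 64, 732]);
translate([225, 360, 769]) {
  cube([97, 90, 2068]);
  translate([940, 0, 0]) cube([97, 90, 2068]);
  translate([0, 0, 2068]) cube([1037, 90, 72]);
}
translate([-1151, 0, 0]) {
  cube([84, 33, 515]);
  translate([697, 0, 0]) cube([84, 33, 515]);
  translate([84, 0, 0]) cube([613, 33, 84]);
  translate([84, 0, 431]) cube([613, 33, 84]);
}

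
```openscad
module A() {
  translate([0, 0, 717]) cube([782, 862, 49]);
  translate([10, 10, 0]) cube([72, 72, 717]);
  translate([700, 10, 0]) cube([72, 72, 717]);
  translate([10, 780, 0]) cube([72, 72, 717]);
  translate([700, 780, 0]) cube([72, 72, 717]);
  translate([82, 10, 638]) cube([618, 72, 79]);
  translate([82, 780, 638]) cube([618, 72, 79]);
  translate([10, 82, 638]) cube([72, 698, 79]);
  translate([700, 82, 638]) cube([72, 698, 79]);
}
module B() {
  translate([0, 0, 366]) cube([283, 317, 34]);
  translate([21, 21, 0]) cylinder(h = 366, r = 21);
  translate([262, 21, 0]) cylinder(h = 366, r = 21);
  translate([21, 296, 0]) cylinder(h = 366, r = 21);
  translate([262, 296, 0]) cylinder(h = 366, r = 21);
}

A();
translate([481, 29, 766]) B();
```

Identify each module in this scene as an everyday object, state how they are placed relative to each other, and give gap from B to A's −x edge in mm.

A is a table. B is a stool. The stool is on top of the table. The gap from the stool to the table's −x edge is 481 mm.

The stool's min-x is at 481; the table's min-x is 0; gap = 481 mm.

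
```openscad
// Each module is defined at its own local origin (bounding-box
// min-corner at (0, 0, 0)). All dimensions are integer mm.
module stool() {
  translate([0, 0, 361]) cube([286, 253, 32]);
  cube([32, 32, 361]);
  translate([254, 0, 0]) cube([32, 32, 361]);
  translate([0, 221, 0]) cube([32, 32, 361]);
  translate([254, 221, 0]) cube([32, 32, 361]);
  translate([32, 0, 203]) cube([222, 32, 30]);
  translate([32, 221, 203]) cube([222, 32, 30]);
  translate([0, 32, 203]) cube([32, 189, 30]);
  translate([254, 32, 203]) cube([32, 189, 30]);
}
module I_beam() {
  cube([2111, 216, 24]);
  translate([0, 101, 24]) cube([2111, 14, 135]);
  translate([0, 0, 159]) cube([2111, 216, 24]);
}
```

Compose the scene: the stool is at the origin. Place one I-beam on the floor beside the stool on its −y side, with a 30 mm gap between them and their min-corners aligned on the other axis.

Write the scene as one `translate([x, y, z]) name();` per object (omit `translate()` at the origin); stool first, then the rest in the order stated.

stool();
translate([0, -246, 0]) I_beam();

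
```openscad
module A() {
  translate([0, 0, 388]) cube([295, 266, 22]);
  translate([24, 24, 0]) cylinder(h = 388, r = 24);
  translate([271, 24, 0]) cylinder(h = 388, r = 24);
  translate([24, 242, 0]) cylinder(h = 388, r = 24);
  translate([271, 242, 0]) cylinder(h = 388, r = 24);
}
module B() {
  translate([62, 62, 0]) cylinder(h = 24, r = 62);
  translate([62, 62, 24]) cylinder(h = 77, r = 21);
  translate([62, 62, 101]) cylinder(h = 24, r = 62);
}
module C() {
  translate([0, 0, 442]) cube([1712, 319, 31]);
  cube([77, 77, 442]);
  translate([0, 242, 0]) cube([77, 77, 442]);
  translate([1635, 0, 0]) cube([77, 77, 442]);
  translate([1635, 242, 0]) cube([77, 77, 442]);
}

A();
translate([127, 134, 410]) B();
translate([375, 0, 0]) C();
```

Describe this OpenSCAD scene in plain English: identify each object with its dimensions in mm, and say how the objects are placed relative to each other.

A is a four-legged stool. The seat is a 295×266×22 mm slab whose top surface is at z = 410 mm; four round legs, each 48 mm in diameter, run from the floor (z = 0) to the underside of the seat, each leg's axis is inset half a diameter from the nearest pair of seat edges (so the leg's bounding box is flush with the corner).

B is a spool: two coaxial disc flanges of radius 62 mm and thickness 24 mm, joined by a core cylinder of radius 21 mm and height 77 mm. The lower flange rests on z = 0 and the three cylinders share a vertical axis.

C is a bench: a 1712×319 mm seat slab, 31 mm thick, top at z = 473 mm, on four 77×77 mm square legs flush with the seat corners and standing on z = 0.

The spool is on top of the stool. The bench is on the floor beside the stool on its +x side.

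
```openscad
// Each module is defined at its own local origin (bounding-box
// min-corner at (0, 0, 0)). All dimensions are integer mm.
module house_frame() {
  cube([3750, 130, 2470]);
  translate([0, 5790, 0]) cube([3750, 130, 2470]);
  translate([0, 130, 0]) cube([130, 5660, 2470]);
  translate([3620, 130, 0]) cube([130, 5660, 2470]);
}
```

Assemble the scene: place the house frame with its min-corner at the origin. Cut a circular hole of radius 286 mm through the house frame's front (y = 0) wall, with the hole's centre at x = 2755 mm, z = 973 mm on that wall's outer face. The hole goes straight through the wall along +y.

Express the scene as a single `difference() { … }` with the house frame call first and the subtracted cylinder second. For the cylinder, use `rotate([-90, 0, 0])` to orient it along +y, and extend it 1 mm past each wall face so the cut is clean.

difference() {
  house_frame();
  translate([2755, -1, 973]) rotate([-90, 0, 0]) cylinder(h = 132, r = 286);
}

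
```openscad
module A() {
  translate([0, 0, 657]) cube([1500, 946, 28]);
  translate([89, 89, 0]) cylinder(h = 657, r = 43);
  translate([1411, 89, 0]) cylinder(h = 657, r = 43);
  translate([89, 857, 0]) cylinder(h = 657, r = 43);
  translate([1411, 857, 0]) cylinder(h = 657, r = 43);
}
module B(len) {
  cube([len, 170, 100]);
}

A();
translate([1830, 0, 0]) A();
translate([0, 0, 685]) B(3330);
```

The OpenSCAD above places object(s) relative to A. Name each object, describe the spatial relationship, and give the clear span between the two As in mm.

A is a table. B is a beam. A beam spans the tops of two tables. The clear span between the two tables is 330 mm.

Second table starts at x = 1830; first ends at x = 1500; clear span = 1830 − 1500 = 330 mm.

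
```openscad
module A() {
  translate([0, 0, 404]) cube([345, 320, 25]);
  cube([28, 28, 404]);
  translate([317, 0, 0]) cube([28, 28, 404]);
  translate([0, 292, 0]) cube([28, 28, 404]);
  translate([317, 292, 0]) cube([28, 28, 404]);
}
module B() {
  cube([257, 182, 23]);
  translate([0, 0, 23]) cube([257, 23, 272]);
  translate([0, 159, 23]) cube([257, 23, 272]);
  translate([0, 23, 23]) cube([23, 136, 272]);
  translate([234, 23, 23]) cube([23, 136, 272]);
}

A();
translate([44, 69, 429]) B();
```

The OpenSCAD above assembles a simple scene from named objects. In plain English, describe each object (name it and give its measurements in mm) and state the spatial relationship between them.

A is a four-legged stool. The seat is a 345×320×25 mm slab whose top surface is at z = 429 mm; four square legs, each 28×28 mm in cross-section, run from the floor (z = 0) to the underside of the seat, each flush with a corner of the seat.

B is an open storage box with external size 257×182×295 mm and wall thickness 23 mm (the base is also 23 mm thick). The base covers the whole footprint; the four walls stand on the base, with the y-facing walls full-width and the x-facing walls fitting between their inner faces.

The open box is on top of the stool, centred.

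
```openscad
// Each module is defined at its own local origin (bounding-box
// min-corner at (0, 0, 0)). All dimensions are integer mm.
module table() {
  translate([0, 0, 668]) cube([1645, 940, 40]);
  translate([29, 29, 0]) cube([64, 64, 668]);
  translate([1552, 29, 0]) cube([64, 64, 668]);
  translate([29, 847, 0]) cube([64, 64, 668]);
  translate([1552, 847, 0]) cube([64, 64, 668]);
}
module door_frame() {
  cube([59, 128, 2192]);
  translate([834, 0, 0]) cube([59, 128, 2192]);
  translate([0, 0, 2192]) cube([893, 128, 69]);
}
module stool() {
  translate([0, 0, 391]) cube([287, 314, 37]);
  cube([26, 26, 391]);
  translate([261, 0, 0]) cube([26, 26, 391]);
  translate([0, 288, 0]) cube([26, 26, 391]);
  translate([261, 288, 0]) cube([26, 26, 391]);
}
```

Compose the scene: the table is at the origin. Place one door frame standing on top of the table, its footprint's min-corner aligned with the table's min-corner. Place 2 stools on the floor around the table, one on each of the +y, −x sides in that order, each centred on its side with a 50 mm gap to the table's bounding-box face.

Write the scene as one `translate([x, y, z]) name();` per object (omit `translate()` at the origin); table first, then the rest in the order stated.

table();
translate([0, 0, 708]) door_frame();
translate([679, 990, 0]) stool();
translate([-337, 313, 0]) stool();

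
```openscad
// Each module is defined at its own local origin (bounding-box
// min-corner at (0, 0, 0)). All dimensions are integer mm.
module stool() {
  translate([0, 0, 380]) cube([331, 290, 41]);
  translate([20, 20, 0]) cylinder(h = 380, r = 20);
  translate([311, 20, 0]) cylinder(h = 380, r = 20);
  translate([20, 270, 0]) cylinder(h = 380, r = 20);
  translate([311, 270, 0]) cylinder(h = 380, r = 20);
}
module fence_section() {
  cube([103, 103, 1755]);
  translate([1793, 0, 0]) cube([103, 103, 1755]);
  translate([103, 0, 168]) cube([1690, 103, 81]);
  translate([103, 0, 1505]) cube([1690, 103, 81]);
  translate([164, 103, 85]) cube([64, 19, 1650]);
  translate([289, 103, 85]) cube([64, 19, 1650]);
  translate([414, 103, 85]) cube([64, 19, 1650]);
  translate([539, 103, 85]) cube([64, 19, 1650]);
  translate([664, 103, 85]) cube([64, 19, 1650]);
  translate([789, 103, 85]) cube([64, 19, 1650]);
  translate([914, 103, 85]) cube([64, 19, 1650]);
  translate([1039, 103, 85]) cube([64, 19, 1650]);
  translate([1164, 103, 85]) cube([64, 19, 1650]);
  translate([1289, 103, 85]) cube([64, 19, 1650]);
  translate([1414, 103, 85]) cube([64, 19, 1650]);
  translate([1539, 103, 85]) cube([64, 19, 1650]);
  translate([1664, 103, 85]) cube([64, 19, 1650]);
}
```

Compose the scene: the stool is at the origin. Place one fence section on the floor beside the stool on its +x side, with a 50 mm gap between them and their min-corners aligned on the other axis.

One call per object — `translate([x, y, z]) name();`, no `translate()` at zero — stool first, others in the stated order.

stool();
translate([381, 0, 0]) fence_section();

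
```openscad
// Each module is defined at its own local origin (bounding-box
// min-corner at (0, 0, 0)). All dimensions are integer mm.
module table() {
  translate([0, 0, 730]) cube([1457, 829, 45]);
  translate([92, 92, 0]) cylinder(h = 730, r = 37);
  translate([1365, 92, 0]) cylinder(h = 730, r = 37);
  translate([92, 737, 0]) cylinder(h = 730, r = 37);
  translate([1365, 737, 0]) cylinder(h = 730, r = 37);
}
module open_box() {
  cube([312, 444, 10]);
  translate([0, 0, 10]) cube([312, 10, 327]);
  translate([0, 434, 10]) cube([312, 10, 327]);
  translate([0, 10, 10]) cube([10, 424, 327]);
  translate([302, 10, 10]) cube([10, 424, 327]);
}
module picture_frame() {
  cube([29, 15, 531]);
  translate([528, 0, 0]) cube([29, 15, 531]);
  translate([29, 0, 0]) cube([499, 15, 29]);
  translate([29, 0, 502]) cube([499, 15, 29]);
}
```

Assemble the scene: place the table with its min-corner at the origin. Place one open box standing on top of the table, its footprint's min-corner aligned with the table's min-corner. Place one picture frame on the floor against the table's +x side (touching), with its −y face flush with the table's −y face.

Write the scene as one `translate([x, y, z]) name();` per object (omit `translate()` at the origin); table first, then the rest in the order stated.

table();
translate([0, 0, 775]) open_box();
translate([1457, 0, 0]) picture_frame();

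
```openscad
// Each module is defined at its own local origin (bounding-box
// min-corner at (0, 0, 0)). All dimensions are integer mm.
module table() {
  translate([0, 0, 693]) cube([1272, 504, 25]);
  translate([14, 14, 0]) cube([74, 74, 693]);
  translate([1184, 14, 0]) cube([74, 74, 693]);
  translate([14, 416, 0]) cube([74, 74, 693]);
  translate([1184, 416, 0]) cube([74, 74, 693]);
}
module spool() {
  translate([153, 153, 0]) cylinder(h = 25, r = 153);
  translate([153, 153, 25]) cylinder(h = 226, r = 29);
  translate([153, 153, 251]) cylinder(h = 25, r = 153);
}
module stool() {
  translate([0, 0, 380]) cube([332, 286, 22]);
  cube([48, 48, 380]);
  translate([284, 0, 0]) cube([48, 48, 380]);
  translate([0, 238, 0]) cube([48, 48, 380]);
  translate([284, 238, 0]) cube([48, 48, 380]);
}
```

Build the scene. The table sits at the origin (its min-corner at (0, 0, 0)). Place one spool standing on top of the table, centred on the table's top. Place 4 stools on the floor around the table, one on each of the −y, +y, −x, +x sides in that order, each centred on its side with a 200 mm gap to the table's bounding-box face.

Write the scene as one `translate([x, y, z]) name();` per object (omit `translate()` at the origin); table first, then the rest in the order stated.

table();
translate([483, 99, 718]) spool();
translate([470, -486, 0]) stool();
translate([470, 704, 0]) stool();
translate([-532, 109, 0]) stool();
translate([1472, 109, 0]) stool();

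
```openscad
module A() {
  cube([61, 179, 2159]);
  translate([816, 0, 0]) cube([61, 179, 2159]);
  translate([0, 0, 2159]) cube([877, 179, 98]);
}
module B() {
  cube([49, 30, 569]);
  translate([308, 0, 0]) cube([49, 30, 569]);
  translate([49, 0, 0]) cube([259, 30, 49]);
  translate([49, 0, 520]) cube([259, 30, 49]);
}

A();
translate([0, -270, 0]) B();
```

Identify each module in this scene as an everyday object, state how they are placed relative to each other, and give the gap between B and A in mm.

A is a door frame. B is a picture frame. The picture frame is on the floor beside the door frame on its −y side. The gap between the picture frame and the door frame is 240 mm.

The picture frame's nearest face is 240 mm from the door frame's −y face.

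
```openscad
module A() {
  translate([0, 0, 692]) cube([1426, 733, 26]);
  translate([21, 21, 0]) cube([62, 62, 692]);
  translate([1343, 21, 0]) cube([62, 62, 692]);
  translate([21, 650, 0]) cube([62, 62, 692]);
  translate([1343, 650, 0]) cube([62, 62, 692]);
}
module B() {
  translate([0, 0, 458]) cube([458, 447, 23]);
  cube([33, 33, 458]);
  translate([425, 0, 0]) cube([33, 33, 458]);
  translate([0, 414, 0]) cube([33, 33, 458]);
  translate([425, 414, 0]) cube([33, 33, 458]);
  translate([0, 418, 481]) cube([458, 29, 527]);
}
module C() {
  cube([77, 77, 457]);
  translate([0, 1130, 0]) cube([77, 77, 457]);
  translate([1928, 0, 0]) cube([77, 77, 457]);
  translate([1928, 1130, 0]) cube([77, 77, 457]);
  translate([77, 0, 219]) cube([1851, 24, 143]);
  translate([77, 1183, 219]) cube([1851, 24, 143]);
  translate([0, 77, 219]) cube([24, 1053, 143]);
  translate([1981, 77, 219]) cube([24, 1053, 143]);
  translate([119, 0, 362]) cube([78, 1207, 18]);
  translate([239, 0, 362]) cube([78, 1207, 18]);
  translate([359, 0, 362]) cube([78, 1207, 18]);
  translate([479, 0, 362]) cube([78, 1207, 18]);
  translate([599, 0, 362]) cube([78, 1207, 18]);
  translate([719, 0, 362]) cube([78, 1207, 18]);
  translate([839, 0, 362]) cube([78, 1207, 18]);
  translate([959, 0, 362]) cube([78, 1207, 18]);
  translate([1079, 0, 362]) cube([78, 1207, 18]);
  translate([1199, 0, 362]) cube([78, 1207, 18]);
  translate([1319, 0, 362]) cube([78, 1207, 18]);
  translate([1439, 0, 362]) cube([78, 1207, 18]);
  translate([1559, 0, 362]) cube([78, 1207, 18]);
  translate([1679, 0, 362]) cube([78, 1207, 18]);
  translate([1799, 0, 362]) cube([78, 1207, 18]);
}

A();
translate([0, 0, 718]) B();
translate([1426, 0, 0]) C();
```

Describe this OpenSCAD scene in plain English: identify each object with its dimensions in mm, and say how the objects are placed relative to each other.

A is a table: top 1426 mm (x) × 733 mm (y), 26 mm thick, upper face at z = 718 mm, on four 62×62 mm square legs, each inset 21 mm from the nearest pair of top edges, running from z = 0 to the bottom of the top.

B is a chair: 458×447 mm seat, 23 mm thick, top at z = 481 mm, on four 33 mm square corner legs flush with the seat edges. A 29 mm thick backrest slab spans the full seat width, extending 527 mm above the seat top, its back face flush with the seat's +y edge.

C is a bed frame 2005 mm long (x) by 1207 mm wide (y). Four 77×77 mm corner posts, 457 mm tall, at the corners of the footprint. Four rails of 24 mm thickness and 143 mm height run between adjacent posts with their undersides at z = 219 mm, their outer faces flush with the outside of the frame (the two x-running rails run between the posts' inner faces; the two y-running rails run between the posts' inner faces). 15 slats, each 78 mm wide (x) and 18 mm thick, lie across the top of the two x-running rails, running the full 1207 mm width of the frame in y; the slats are evenly spaced along x between the inner faces of the end posts with equal gaps (rounded down to the nearest mm) at the −x end and between each pair — any rounding remainder accumulates at the +x end.

The chair is on top of the table. The bed frame is against the table's +x side, with their −y faces flush.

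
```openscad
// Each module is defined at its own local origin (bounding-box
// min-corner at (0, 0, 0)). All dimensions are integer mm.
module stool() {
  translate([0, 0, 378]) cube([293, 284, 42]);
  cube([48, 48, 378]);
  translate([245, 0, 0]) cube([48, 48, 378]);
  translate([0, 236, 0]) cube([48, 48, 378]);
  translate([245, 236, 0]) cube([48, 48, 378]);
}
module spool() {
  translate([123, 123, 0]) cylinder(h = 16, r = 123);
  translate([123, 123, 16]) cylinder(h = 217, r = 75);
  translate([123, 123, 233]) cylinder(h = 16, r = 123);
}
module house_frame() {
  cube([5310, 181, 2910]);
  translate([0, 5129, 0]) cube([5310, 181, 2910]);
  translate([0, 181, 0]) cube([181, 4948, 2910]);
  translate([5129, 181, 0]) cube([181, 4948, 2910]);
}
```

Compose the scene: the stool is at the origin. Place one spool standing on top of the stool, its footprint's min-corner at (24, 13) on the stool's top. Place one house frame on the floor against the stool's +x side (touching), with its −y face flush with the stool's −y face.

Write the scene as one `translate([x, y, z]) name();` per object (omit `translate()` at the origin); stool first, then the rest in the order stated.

stool();
translate([24, 13, 420]) spool();
translate([293, 0, 0]) house_frame();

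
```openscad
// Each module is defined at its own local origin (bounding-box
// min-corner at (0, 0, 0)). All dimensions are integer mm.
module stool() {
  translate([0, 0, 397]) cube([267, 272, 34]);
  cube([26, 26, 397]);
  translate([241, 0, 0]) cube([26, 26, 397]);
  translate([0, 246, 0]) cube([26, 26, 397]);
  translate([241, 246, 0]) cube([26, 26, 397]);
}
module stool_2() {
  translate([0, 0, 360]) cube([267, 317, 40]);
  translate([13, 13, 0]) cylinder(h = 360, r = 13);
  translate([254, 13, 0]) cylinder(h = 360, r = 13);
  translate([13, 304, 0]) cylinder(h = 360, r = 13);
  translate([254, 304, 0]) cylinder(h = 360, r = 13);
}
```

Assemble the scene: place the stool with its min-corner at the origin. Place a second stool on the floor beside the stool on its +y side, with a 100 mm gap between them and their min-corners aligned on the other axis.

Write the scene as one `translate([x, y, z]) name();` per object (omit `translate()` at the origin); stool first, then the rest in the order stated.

stool();
translate([0, 372, 0]) stool_2();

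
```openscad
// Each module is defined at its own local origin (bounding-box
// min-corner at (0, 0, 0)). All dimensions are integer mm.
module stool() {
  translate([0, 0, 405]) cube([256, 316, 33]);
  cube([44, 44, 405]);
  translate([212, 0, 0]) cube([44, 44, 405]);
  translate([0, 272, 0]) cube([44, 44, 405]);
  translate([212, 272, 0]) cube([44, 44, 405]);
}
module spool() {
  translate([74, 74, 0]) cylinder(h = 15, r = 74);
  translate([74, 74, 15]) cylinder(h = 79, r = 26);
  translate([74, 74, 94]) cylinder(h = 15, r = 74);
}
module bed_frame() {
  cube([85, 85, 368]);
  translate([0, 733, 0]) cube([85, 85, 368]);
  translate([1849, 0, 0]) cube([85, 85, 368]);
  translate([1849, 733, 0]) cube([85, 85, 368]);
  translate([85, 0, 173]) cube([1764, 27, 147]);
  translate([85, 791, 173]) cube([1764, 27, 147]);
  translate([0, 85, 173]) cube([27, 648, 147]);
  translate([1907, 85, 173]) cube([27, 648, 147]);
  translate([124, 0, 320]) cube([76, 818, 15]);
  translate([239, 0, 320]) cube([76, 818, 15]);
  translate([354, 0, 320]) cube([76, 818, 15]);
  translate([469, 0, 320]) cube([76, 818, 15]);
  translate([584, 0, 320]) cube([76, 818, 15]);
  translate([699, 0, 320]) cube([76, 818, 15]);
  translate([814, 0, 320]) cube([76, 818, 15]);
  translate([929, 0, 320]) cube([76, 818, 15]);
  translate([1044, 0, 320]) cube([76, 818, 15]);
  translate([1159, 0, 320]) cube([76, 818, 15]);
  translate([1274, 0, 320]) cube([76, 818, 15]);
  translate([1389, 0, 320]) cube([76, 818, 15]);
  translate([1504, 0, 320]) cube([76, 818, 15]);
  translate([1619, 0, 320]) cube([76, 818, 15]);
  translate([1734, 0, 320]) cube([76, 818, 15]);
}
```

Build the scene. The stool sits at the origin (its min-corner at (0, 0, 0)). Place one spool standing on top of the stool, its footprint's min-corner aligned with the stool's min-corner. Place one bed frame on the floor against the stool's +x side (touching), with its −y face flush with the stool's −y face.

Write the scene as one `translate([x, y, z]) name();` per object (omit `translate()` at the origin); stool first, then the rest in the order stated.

stool();
translate([0, 0, 438]) spool();
translate([256, 0, 0]) bed_frame();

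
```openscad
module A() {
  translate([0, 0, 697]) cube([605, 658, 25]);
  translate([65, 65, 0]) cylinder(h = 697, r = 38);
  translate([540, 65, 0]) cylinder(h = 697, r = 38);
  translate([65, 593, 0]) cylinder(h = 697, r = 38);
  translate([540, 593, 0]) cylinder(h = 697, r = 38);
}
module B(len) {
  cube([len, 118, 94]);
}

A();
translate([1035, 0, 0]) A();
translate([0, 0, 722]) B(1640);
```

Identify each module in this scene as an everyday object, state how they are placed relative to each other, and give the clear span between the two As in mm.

A is a table. B is a beam. A beam spans the tops of two tables. The clear span between the two tables is 430 mm.

Second table starts at x = 1035; first ends at x = 605; clear span = 1035 − 605 = 430 mm.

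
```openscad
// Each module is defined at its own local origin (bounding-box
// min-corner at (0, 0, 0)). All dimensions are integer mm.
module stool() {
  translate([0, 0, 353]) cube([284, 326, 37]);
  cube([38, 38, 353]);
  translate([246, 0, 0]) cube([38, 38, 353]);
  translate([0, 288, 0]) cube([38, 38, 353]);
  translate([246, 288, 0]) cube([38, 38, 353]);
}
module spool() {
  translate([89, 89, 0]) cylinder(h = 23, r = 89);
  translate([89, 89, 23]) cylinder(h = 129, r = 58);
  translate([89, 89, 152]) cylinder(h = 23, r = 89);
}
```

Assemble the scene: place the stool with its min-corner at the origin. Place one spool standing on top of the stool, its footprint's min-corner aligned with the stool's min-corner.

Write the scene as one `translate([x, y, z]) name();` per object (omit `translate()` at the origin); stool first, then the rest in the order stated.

stool();
translate([0, 0, 390]) spool();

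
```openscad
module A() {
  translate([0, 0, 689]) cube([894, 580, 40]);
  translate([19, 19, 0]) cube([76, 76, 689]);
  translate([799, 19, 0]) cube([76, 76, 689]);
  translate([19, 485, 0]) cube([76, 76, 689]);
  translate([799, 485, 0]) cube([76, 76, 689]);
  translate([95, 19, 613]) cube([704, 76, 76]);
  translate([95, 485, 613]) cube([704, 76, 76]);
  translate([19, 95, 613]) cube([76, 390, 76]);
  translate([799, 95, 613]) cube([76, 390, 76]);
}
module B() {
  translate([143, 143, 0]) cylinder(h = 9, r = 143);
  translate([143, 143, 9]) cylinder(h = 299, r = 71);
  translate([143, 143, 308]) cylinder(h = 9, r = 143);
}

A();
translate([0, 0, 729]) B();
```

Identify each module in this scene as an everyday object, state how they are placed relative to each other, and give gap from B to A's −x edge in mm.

A is a table. B is a spool. The spool is on top of the table. The gap from the spool to the table's −x edge is 0 mm.

The spool's min-x is at 0; the table's min-x is 0; gap = 0 mm.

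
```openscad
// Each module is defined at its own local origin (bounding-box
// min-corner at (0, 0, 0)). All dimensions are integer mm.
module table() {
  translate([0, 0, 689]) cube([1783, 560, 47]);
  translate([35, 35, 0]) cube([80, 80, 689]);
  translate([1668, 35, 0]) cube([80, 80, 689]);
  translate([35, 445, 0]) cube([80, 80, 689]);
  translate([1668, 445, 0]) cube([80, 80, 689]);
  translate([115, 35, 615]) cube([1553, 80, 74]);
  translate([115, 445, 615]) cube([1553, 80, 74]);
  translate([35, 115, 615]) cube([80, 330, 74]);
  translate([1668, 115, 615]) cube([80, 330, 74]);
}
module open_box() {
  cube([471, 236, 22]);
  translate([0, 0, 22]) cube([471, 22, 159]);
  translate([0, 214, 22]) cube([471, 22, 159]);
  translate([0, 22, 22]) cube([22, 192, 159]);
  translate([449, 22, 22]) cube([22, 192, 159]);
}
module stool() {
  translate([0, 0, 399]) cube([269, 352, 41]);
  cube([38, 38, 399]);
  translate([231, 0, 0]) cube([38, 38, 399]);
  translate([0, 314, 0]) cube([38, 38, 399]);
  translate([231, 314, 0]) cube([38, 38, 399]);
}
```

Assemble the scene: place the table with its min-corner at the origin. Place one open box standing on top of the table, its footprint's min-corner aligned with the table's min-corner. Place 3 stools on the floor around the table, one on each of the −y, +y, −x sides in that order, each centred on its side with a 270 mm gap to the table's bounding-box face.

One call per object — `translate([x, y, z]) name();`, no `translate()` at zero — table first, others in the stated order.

table();
translate([0, 0, 736]) open_box();
translate([757, -622, 0]) stool();
translate([757, 830, 0]) stool();
translate([-539, 104, 0]) stool();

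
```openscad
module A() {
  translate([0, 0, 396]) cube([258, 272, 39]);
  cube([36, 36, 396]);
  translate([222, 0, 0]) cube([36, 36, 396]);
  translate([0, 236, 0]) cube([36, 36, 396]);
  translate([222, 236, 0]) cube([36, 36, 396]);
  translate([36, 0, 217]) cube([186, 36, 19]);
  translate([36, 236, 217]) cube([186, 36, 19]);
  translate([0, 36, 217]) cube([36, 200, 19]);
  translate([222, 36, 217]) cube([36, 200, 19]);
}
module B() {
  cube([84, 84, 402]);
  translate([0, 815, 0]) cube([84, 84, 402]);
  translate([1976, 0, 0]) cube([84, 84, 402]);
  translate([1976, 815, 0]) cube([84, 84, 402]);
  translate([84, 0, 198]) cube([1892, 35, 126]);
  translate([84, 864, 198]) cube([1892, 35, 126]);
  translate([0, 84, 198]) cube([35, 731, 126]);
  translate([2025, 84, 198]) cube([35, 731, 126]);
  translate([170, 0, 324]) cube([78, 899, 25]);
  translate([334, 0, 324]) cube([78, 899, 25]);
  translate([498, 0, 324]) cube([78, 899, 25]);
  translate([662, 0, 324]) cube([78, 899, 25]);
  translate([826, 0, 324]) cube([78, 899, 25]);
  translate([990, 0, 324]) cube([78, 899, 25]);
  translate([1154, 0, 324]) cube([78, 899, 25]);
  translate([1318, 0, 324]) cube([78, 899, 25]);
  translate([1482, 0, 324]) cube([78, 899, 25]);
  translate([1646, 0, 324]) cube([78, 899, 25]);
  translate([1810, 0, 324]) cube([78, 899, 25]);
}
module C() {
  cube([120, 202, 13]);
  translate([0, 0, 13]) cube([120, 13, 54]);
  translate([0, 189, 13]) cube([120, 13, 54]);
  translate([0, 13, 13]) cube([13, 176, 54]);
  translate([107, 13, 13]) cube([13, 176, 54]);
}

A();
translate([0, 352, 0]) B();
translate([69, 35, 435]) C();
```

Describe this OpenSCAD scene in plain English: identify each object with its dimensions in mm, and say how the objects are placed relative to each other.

A is a four-legged stool. The seat is 258×272 mm, 39 mm thick, top at z = 435 mm. It stands on four square legs, each 36×36 mm in cross-section, from z = 0 to the seat underside, each flush with a corner of the seat. Four stretchers, 36 mm wide and 19 mm tall, connect adjacent legs with their undersides at z = 217 mm, each running between the inner faces of the legs it joins and aligned with the legs' outer faces on the other axis.

B is a bed frame 2060 mm long (x) by 899 mm wide (y). Four 84×84 mm corner posts, 402 mm tall, at the corners of the footprint. Four rails of 35 mm thickness and 126 mm height run between adjacent posts with their undersides at z = 198 mm, their outer faces flush with the outside of the frame (the two x-running rails run between the posts' inner faces; the two y-running rails run between the posts' inner faces). 11 slats, each 78 mm wide (x) and 25 mm thick, lie across the top of the two x-running rails, running the full 899 mm width of the frame in y; the slats are evenly spaced along x between the inner faces of the end posts with equal gaps (rounded down to the nearest mm) at the −x end and between each pair — any rounding remainder accumulates at the +x end.

C is an open storage box with external size 120×202×67 mm and wall thickness 13 mm (the base is also 13 mm thick). The base covers the whole footprint; the four walls stand on the base, with the y-facing walls full-width and the x-facing walls fitting between their inner faces.

The bed frame is on the floor beside the stool on its +y side. The open box is on top of the stool, centred.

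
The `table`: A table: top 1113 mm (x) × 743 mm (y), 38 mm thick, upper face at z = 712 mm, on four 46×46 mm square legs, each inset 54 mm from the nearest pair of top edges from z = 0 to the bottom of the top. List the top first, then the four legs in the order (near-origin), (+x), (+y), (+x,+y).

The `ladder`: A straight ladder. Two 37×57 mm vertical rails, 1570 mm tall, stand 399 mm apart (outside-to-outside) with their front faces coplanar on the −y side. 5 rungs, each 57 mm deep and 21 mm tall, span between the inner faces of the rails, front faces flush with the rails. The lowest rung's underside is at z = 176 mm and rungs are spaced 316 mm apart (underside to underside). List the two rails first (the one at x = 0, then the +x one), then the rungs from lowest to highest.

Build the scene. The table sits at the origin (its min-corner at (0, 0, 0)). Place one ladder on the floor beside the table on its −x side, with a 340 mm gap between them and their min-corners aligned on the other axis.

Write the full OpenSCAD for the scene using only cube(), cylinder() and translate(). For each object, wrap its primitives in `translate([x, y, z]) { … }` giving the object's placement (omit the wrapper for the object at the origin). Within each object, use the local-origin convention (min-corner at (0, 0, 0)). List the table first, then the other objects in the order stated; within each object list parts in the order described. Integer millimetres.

translate([0, 0, 674]) cube([1113, 743, 38]);
translate([54, 54, 0]) cube([46, 46, 674]);
translate([1013, 54, 0]) cube([46, 46, 674]);
translate([54, 643, 0]) cube([46, 46, 674]);
translate([1013, 643, 0]) cube([46, 46, 674]);
translate([-739, 0, 0]) {
  cube([37, 57, 1570]);
  translate([362, 0, 0]) cube([37, 57, 1570]);
  translate([37, 0, 176]) cube([325, 57, 21]);
  translate([37, 0, 492]) cube([325, 57, 21]);
  translate([37, 0, 808]) cube([325, 57, 21]);
  translate([37, 0, 1124]) cube([325, 57, 21]);
  translate([37, 0, 1440]) cube([325, 57, 21]);
}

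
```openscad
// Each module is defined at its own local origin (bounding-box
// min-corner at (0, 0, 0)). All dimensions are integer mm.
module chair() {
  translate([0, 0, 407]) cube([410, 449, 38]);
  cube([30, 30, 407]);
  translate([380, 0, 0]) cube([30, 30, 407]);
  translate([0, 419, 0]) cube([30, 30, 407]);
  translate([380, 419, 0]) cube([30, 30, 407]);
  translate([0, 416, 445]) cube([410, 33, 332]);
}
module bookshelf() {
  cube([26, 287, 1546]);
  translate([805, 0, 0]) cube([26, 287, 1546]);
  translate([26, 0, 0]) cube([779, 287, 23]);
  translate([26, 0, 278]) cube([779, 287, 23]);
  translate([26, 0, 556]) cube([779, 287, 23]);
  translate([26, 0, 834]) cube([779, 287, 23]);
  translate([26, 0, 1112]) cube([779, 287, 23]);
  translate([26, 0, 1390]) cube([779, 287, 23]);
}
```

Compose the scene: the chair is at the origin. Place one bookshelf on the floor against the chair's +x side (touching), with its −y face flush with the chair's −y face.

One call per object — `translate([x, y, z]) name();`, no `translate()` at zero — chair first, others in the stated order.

chair();
translate([410, 0, 0]) bookshelf();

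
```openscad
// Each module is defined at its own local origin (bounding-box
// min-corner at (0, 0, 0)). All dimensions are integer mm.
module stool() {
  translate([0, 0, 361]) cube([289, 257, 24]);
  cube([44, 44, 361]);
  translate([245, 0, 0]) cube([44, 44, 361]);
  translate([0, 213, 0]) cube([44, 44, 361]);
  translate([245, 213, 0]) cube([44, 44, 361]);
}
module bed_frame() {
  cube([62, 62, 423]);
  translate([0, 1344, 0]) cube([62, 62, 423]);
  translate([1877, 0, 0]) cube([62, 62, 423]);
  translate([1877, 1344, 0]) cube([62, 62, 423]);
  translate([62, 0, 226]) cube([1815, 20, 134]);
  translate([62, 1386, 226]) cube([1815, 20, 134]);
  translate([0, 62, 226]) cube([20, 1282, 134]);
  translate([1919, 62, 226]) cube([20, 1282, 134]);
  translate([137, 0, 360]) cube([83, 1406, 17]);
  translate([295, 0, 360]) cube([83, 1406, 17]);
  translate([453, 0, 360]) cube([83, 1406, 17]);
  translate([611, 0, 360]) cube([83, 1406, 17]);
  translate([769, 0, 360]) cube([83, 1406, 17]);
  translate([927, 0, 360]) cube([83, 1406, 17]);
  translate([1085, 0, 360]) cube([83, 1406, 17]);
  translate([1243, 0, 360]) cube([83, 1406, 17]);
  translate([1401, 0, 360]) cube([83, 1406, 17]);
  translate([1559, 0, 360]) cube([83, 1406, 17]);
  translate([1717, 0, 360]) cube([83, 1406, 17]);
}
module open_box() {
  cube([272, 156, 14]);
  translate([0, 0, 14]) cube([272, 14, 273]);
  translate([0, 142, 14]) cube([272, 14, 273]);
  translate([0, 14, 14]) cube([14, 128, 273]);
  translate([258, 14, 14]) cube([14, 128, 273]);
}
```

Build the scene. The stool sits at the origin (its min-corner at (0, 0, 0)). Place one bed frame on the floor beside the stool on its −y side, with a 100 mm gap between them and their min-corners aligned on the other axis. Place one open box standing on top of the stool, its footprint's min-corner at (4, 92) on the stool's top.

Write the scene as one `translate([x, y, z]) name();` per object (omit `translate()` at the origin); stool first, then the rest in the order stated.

stool();
translate([0, -1506, 0]) bed_frame();
translate([4, 92, 385]) open_box();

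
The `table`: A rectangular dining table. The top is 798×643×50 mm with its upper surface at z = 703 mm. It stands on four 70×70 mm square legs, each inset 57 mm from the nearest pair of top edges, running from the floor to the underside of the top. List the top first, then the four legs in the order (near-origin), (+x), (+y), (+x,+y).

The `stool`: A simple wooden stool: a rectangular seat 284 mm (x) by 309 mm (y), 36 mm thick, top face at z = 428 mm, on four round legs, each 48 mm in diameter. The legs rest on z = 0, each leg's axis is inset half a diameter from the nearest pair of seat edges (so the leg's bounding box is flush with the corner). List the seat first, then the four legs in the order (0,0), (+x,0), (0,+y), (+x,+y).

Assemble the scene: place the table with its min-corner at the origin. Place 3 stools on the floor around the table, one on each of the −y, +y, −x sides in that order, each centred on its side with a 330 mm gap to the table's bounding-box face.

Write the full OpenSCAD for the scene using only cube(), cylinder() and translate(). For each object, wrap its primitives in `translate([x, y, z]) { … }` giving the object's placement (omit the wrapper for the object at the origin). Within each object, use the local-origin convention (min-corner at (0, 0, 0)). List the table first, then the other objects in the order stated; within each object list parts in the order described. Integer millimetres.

translate([0, 0, 653]) cube([798, 643, 50]);
translate([57, 57, 0]) cube([70, 70, 653]);
translate([671, 57, 0]) cube([70, 70, 653]);
translate([57, 516, 0]) cube([70, 70, 653]);
translate([671, 516, 0]) cube([70, 70, 653]);
translate([257, -639, 0]) {
  translate([0, 0, 392]) cube([284, 309, 36]);
  translate([24, 24, 0]) cylinder(h = 392, r = 24);
  translate([260, 24, 0]) cylinder(h = 392, r = 24);
  translate([24, 285, 0]) cylinder(h = 392, r = 24);
  translate([260, 285, 0]) cylinder(h = 392, r = 24);
}
translate([257, 973, 0]) {
  translate([0, 0, 392]) cube([284, 309, 36]);
  translate([24, 24, 0]) cylinder(h = 392, r = 24);
  translate([260, 24, 0]) cylinder(h = 392, r = 24);
  translate([24, 285, 0]) cylinder(h = 392, r = 24);
  translate([260, 285, 0]) cylinder(h = 392, r = 24);
}
translate([-614, 167, 0]) {
  translate([0, 0, 392]) cube([284, 309, 36]);
  translate([24, 24, 0]) cylinder(h = 392, r = 24);
  translate([260, 24, 0]) cylinder(h = 392, r = 24);
  translate([24, 285, 0]) cylinder(h = 392, r = 24);
  translate([260, 285, 0]) cylinder(h = 392, r = 24);
}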